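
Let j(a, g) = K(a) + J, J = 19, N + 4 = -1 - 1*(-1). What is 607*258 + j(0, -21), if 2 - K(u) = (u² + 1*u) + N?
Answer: 156631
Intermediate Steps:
N = -4 (N = -4 + (-1 - 1*(-1)) = -4 + (-1 + 1) = -4 + 0 = -4)
K(u) = 6 - u - u² (K(u) = 2 - ((u² + 1*u) - 4) = 2 - ((u² + u) - 4) = 2 - ((u + u²) - 4) = 2 - (-4 + u + u²) = 2 + (4 - u - u²) = 6 - u - u²)
j(a, g) = 25 - a - a² (j(a, g) = (6 - a - a²) + 19 = 25 - a - a²)
607*258 + j(0, -21) = 607*258 + (25 - 1*0 - 1*0²) = 156606 + (25 + 0 - 1*0) = 156606 + (25 + 0 + 0) = 156606 + 25 = 156631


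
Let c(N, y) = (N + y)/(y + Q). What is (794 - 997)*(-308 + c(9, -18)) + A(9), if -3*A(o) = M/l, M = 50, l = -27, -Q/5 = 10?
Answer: 344237605/5508 ≈ 62498.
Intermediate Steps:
Q = -50 (Q = -5*10 = -50)
c(N, y) = (N + y)/(-50 + y) (c(N, y) = (N + y)/(y - 50) = (N + y)/(-50 + y))
A(o) = 50/81 (A(o) = -50/(3*(-27)) = -50*(-1)/(3*27) = -⅓*(-50/27) = 50/81)
(794 - 997)*(-308 + c(9, -18)) + A(9) = (794 - 997)*(-308 + (9 - 18)/(-50 - 18)) + 50/81 = -203*(-308 - 9/(-68)) + 50/81 = -203*(-308 - 1/68*(-9)) + 50/81 = -203*(-308 + 9/68) + 50/81 = -203*(-20935/68) + 50/81 = 4249805/68 + 50/81 = 344237605/5508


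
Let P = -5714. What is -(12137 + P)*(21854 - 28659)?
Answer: 43708515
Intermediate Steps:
-(12137 + P)*(21854 - 28659) = -(12137 - 5714)*(21854 - 28659) = -6423*(-6805) = -1*(-43708515) = 43708515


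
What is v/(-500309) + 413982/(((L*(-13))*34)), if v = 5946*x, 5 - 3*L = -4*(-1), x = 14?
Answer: -310696777581/110568289 ≈ -2810.0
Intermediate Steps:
L = ⅓ (L = 5/3 - (-4)*(-1)/3 = 5/3 - ⅓*4 = 5/3 - 4/3 = ⅓ ≈ 0.33333)
v = 83244 (v = 5946*14 = 83244)
v/(-500309) + 413982/(((L*(-13))*34)) = 83244/(-500309) + 413982/((((⅓)*(-13))*34)) = 83244*(-1/500309) + 413982/((-13/3*34)) = -83244/500309 + 413982/(-442/3) = -83244/500309 + 413982*(-3/442) = -83244/500309 - 620973/221 = -310696777581/110568289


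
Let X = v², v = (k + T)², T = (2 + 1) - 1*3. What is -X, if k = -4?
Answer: -256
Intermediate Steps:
T = 0 (T = 3 - 3 = 0)
v = 16 (v = (-4 + 0)² = (-4)² = 16)
X = 256 (X = 16² = 256)
-X = -1*256 = -256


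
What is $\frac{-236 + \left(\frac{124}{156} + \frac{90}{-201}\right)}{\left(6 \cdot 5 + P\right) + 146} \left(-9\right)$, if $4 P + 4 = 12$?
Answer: $\frac{1847283}{155038} \approx 11.915$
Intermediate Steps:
$P = 2$ ($P = -1 + \frac{1}{4} \cdot 12 = -1 + 3 = 2$)
$\frac{-236 + \left(\frac{124}{156} + \frac{90}{-201}\right)}{\left(6 \cdot 5 + P\right) + 146} \left(-9\right) = \frac{-236 + \left(\frac{124}{156} + \frac{90}{-201}\right)}{\left(6 \cdot 5 + 2\right) + 146} \left(-9\right) = \frac{-236 + \left(124 \cdot \frac{1}{156} + 90 \left(- \frac{1}{201}\right)\right)}{\left(30 + 2\right) + 146} \left(-9\right) = \frac{-236 + \left(\frac{31}{39} - \frac{30}{67}\right)}{32 + 146} \left(-9\right) = \frac{-236 + \frac{907}{2613}}{178} \left(-9\right) = \left(- \frac{615761}{2613}\right) \frac{1}{178} \left(-9\right) = \left(- \frac{615761}{465114}\right) \left(-9\right) = \frac{1847283}{155038}$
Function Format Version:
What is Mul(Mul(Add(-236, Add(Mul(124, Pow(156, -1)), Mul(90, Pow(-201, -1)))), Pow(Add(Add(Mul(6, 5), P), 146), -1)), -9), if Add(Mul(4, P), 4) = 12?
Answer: Rational(1847283, 155038) ≈ 11.915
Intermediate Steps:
P = 2 (P = Add(-1, Mul(Rational(1, 4), 12)) = Add(-1, 3) = 2)
Mul(Mul(Add(-236, Add(Mul(124, Pow(156, -1)), Mul(90, Pow(-201, -1)))), Pow(Add(Add(Mul(6, 5), P), 146), -1)), -9) = Mul(Mul(Add(-236, Add(Mul(124, Pow(156, -1)), Mul(90, Pow(-201, -1)))), Pow(Add(Add(Mul(6, 5), 2), 146), -1)), -9) = Mul(Mul(Add(-236, Add(Mul(124, Rational(1, 156)), Mul(90, Rational(-1, 201)))), Pow(Add(Add(30, 2), 146), -1)), -9) = Mul(Mul(Add(-236, Add(Rational(31, 39), Rational(-30, 67))), Pow(Add(32, 146), -1)), -9) = Mul(Mul(Add(-236, Rational(907, 2613)), Pow(178, -1)), -9) = Mul(Mul(Rational(-615761, 2613), Rational(1, 178)), -9) = Mul(Rational(-615761, 465114), -9) = Rational(1847283, 155038)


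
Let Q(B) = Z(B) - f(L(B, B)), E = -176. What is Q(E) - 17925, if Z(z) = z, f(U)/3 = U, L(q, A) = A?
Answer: -17573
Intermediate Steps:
f(U) = 3*U
Q(B) = -2*B (Q(B) = B - 3*B = -2*B)
Q(E) - 17925 = -2*(-176) - 17925 = 352 - 17925 = -17573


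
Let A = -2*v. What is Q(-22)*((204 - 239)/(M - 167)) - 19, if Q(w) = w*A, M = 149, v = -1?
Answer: -941/9 ≈ -104.56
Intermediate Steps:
A = 2 (A = -2*(-1) = 2)
Q(w) = 2*w (Q(w) = w*2 = 2*w)
Q(-22)*((204 - 239)/(M - 167)) - 19 = (2*(-22))*((204 - 239)/(149 - 167)) - 19 = -(-1540)/(-18) - 19 = -(-1540)*(-1)/18 - 19 = -44*35/18 - 19 = -770/9 - 19 = -941/9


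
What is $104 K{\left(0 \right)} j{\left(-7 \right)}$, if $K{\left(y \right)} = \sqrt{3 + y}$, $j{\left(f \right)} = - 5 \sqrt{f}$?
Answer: $- 520 i \sqrt{21} \approx - 2382.9 i$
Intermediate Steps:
$104 K{\left(0 \right)} j{\left(-7 \right)} = 104 \sqrt{3 + 0} \left(- 5 \sqrt{-7}\right) = 104 \sqrt{3} \left(- 5 i \sqrt{7}\right) = - 520 i \sqrt{21}$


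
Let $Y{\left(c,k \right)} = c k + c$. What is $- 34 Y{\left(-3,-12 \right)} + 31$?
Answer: $-1091$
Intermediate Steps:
$Y{\left(c,k \right)} = c + c k$
$- 34 Y{\left(-3,-12 \right)} + 31 = - 34 \left(- 3 \left(1 - 12\right)\right) + 31 = - 34 \left(\left(-3\right) \left(-11\right)\right) + 31 = \left(-34\right) 33 + 31 = -1122 + 31 = -1091$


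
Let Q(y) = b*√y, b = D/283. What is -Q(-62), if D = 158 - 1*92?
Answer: -66*I*√62/283 ≈ -1.8363*I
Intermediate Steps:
D = 66 (D = 158 - 92 = 66)
b = 66/283 ≈ 0.23322
Q(y) = 66*√y/283
-Q(-62) = -66*√(-62)/283 = -66*I*√62/283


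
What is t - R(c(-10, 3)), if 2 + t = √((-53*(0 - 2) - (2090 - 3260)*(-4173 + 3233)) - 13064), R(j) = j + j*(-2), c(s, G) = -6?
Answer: -8 + I*√1112758 ≈ -8.0 + 1054.9*I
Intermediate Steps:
R(j) = -j (R(j) = j - 2*j = -j)
t = -2 + I*√1112758 (t = -2 + √((-53*(0 - 2) - (2090 - 3260)*(-4173 + 3233)) - 13064) = -2 + √((-53*(-2) - (-1170)*(-940)) - 13064) = -2 + √((106 - 1*1099800) - 13064) = -2 + √((106 - 1099800) - 13064) = -2 + √(-1099694 - 13064) = -2 + √(-1112758) = -2 + I*√1112758 ≈ -2.0 + 1054.9*I)
t - R(c(-10, 3)) = (-2 + I*√1112758) - (-1)*(-6) = (-2 + I*√1112758) - 1*6 = (-2 + I*√1112758) - 6 = -8 + I*√1112758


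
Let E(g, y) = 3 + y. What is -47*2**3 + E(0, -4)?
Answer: -377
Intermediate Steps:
-47*2**3 + E(0, -4) = -47*2**3 + (3 - 4) = -47*8 - 1 = -376 - 1 = -377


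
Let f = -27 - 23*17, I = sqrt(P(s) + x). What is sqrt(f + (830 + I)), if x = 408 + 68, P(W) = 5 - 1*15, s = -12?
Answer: sqrt(412 + sqrt(466)) ≈ 20.823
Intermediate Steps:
P(W) = -10 (P(W) = 5 - 15 = -10)
x = 476
I = sqrt(466) (I = sqrt(-10 + 476) = sqrt(466) ≈ 21.587)
f = -418 (f = -27 - 391 = -418)
sqrt(f + (830 + I)) = sqrt(-418 + (830 + sqrt(466))) = sqrt(412 + sqrt(466))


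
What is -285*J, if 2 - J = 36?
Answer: 9690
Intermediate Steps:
J = -34 (J = 2 - 1*36 = 2 - 36 = -34)
-285*J = -285*(-34) = 9690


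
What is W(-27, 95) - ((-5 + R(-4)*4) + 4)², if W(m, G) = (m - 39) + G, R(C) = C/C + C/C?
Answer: -20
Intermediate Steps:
R(C) = 2 (R(C) = 1 + 1 = 2)
W(m, G) = -39 + G + m (W(m, G) = (-39 + m) + G = -39 + G + m)
W(-27, 95) - ((-5 + R(-4)*4) + 4)² = (-39 + 95 - 27) - ((-5 + 2*4) + 4)² = 29 - ((-5 + 8) + 4)² = 29 - (3 + 4)² = 29 - 1*7² = 29 - 1*49 = 29 - 49 = -20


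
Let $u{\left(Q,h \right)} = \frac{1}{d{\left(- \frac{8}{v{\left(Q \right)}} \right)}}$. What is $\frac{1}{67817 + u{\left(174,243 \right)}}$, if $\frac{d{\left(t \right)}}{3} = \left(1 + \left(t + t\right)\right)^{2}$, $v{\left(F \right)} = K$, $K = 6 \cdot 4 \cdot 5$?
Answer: $\frac{169}{11461148} \approx 1.4745 \cdot 10^{-5}$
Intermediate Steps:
$K = 120$ ($K = 24 \cdot 5 = 120$)
$v{\left(F \right)} = 120$
$d{\left(t \right)} = 3 \left(1 + 2 t\right)^{2}$ ($d{\left(t \right)} = 3 \left(1 + \left(t + t\right)\right)^{2} = 3 \left(1 + 2 t\right)^{2}$)
$u{\left(Q,h \right)} = \frac{75}{169}$ ($u{\left(Q,h \right)} = \frac{1}{3 \left(1 + 2 \left(- \frac{8}{120}\right)\right)^{2}} = \frac{1}{3 \left(1 + 2 \left(\left(-8\right) \frac{1}{120}\right)\right)^{2}} = \frac{1}{3 \left(1 + 2 \left(- \frac{1}{15}\right)\right)^{2}} = \frac{1}{3 \left(1 - \frac{2}{15}\right)^{2}} = \frac{1}{3 \left(\frac{13}{15}\right)^{2}} = \frac{1}{3 \cdot \frac{169}{225}} = \frac{1}{\frac{169}{75}} = \frac{75}{169}$)
$\frac{1}{67817 + u{\left(174,243 \right)}} = \frac{1}{67817 + \frac{75}{169}} = \frac{1}{\frac{11461148}{169}} = \frac{169}{11461148}$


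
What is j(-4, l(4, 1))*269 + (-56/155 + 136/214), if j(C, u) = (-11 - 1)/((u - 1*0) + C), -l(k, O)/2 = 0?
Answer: 13388643/16585 ≈ 807.27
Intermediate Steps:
l(k, O) = 0 (l(k, O) = -2*0 = 0)
j(C, u) = -12/(C + u) (j(C, u) = -12/((u + 0) + C) = -12/(u + C) = -12/(C + u))
j(-4, l(4, 1))*269 + (-56/155 + 136/214) = -12/(-4 + 0)*269 + (-56/155 + 136/214) = -12/(-4)*269 + (-56*1/155 + 136*(1/214)) = -12*(-¼)*269 + (-56/155 + 68/107) = 3*269 + 4548/16585 = 807 + 4548/16585 = 13388643/16585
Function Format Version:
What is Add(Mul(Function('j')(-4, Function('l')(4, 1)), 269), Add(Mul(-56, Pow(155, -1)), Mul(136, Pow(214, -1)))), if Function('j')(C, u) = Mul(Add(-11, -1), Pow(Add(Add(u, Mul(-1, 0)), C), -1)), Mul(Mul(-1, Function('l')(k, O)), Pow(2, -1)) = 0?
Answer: Rational(13388643, 16585) ≈ 807.27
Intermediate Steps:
Function('l')(k, O) = 0 (Function('l')(k, O) = Mul(-2, 0) = 0)
Function('j')(C, u) = Mul(-12, Pow(Add(C, u), -1)) (Function('j')(C, u) = Mul(-12, Pow(Add(Add(u, 0), C), -1)) = Mul(-12, Pow(Add(u, C), -1)) = Mul(-12, Pow(Add(C, u), -1)))
Add(Mul(Function('j')(-4, Function('l')(4, 1)), 269), Add(Mul(-56, Pow(155, -1)), Mul(136, Pow(214, -1)))) = Add(Mul(Mul(-12, Pow(Add(-4, 0), -1)), 269), Add(Mul(-56, Pow(155, -1)), Mul(136, Pow(214, -1)))) = Add(Mul(Mul(-12, Pow(-4, -1)), 269), Add(Mul(-56, Rational(1, 155)), Mul(136, Rational(1, 214)))) = Add(Mul(Mul(-12, Rational(-1, 4)), 269), Add(Rational(-56, 155), Rational(68, 107))) = Add(Mul(3, 269), Rational(4548, 16585)) = Add(807, Rational(4548, 16585)) = Rational(13388643, 16585)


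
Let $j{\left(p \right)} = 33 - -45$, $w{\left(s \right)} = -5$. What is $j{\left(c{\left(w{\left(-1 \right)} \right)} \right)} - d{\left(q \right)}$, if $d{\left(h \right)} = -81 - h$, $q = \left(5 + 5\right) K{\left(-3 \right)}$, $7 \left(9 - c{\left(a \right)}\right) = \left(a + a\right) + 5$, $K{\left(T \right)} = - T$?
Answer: $189$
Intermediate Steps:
$c{\left(a \right)} = \frac{58}{7} - \frac{2 a}{7}$ ($c{\left(a \right)} = 9 - \frac{\left(a + a\right) + 5}{7} = 9 - \frac{2 a + 5}{7} = 9 - \frac{5 + 2 a}{7} = 9 - \left(\frac{5}{7} + \frac{2 a}{7}\right) = \frac{58}{7} - \frac{2 a}{7}$)
$q = 30$ ($q = \left(5 + 5\right) \left(\left(-1\right) \left(-3\right)\right) = 10 \cdot 3 = 30$)
$j{\left(p \right)} = 78$ ($j{\left(p \right)} = 33 + 45 = 78$)
$j{\left(c{\left(w{\left(-1 \right)} \right)} \right)} - d{\left(q \right)} = 78 - \left(-81 - 30\right) = 78 - -111 = 78 + 111 = 189$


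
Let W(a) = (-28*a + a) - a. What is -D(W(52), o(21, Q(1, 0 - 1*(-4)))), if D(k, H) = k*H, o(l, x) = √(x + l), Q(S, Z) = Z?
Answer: 7280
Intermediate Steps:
o(l, x) = √(l + x)
W(a) = -28*a (W(a) = -27*a - a = -28*a)
D(k, H) = H*k
-D(W(52), o(21, Q(1, 0 - 1*(-4)))) = -√(21 + (0 - 1*(-4)))*(-28*52) = -√(21 + (0 + 4))*(-1456) = -√(21 + 4)*(-1456) = -√25*(-1456) = -5*(-1456) = -1*(-7280) = 7280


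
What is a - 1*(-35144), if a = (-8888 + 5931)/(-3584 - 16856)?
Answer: 718346317/20440 ≈ 35144.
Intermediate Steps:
a = 2957/20440 (a = -2957/(-20440) = -2957*(-1/20440) = 2957/20440 ≈ 0.14467)
a - 1*(-35144) = 2957/20440 - 1*(-35144) = 2957/20440 + 35144 = 718346317/20440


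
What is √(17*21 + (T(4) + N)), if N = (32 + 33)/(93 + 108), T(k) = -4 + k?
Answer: √14436222/201 ≈ 18.903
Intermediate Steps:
N = 65/201 ≈ 0.32338
√(17*21 + (T(4) + N)) = √(17*21 + ((-4 + 4) + 65/201)) = √(357 + (0 + 65/201)) = √(357 + 65/201) = √(71822/201) = √14436222/201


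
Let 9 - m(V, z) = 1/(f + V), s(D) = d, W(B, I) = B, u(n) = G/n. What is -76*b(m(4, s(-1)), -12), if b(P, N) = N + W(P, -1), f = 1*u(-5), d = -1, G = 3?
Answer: 4256/17 ≈ 250.35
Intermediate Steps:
u(n) = 3/n
s(D) = -1
f = -⅗ (f = 1*(3/(-5)) = 1*(3*(-⅕)) = 1*(-⅗) = -⅗ ≈ -0.60000)
m(V, z) = 9 - 1/(-⅗ + V)
b(P, N) = N + P
-76*b(m(4, s(-1)), -12) = -76*(-12 + (-32 + 45*4)/(-3 + 5*4)) = -76*(-12 + (-32 + 180)/(-3 + 20)) = -76*(-12 + 148/17) = -76*(-56/17) = 4256/17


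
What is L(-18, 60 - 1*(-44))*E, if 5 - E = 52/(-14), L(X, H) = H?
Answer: 6344/7 ≈ 906.29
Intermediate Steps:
E = 61/7 (E = 5 - 52/(-14) = 5 - 52*(-1)/14 = 5 - 1*(-26/7) = 5 + 26/7 = 61/7 ≈ 8.7143)
L(-18, 60 - 1*(-44))*E = (60 - 1*(-44))*(61/7) = (60 + 44)*(61/7) = 104*(61/7) = 6344/7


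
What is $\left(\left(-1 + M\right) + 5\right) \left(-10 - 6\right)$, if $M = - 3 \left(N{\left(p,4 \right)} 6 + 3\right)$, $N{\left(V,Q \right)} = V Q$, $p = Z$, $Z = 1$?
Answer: $1232$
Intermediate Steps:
$p = 1$
$N{\left(V,Q \right)} = Q V$
$M = -81$ ($M = - 3 \left(4 \cdot 1 \cdot 6 + 3\right) = - 3 \left(4 \cdot 6 + 3\right) = - 3 \left(24 + 3\right) = \left(-3\right) 27 = -81$)
$\left(\left(-1 + M\right) + 5\right) \left(-10 - 6\right) = \left(\left(-1 - 81\right) + 5\right) \left(-10 - 6\right) = \left(-82 + 5\right) \left(-16\right) = \left(-77\right) \left(-16\right) = 1232$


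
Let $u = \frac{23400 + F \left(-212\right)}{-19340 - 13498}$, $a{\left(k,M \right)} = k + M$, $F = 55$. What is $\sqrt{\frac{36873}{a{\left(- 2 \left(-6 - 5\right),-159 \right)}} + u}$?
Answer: $\frac{i \sqrt{1363637533729731}}{2249403} \approx 16.417 i$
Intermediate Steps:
$a{\left(k,M \right)} = M + k$
$u = - \frac{5870}{16419}$ ($u = \frac{23400 + 55 \left(-212\right)}{-19340 - 13498} = \frac{23400 - 11660}{-32838} = 11740 \left(- \frac{1}{32838}\right) = - \frac{5870}{16419} \approx -0.35751$)
$\sqrt{\frac{36873}{a{\left(- 2 \left(-6 - 5\right),-159 \right)}} + u} = \sqrt{\frac{36873}{-159 - 2 \left(-6 - 5\right)} - \frac{5870}{16419}} = \sqrt{\frac{36873}{-159 - -22} - \frac{5870}{16419}} = \sqrt{\frac{36873}{-159 + 22} - \frac{5870}{16419}} = \sqrt{\frac{36873}{-137} - \frac{5870}{16419}} = \sqrt{36873 \left(- \frac{1}{137}\right) - \frac{5870}{16419}} = \sqrt{- \frac{36873}{137} - \frac{5870}{16419}} = \sqrt{- \frac{606221977}{2249403}} = \frac{i \sqrt{1363637533729731}}{2249403}$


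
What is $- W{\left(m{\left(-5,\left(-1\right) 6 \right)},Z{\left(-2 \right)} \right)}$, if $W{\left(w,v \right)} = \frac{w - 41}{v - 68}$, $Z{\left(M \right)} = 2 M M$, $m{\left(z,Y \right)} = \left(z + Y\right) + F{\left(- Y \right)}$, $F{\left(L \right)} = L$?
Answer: $- \frac{23}{30} \approx -0.76667$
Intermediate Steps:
$m{\left(z,Y \right)} = z$ ($m{\left(z,Y \right)} = \left(z + Y\right) - Y = \left(Y + z\right) - Y = z$)
$Z{\left(M \right)} = 2 M^{2}$
$W{\left(w,v \right)} = \frac{-41 + w}{-68 + v}$
$- W{\left(m{\left(-5,\left(-1\right) 6 \right)},Z{\left(-2 \right)} \right)} = - \frac{-41 - 5}{-68 + 2 \left(-2\right)^{2}} = - \frac{-46}{-68 + 2 \cdot 4} = - \frac{-46}{-68 + 8} = - \frac{-46}{-60} = - \frac{\left(-1\right) \left(-46\right)}{60} = \left(-1\right) \frac{23}{30} = - \frac{23}{30}$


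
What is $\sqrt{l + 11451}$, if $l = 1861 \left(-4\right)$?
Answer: $\sqrt{4007} \approx 63.301$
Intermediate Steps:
$l = -7444$
$\sqrt{l + 11451} = \sqrt{-7444 + 11451} = \sqrt{4007}$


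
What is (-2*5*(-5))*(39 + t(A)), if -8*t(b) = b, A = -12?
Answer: 2025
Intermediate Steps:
t(b) = -b/8
(-2*5*(-5))*(39 + t(A)) = (-2*5*(-5))*(39 - ⅛*(-12)) = (-10*(-5))*(39 + 3/2) = 50*(81/2) = 2025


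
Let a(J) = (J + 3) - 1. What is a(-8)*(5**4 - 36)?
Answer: -3534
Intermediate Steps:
a(J) = 2 + J (a(J) = (3 + J) - 1 = 2 + J)
a(-8)*(5**4 - 36) = (2 - 8)*(5**4 - 36) = -6*(625 - 36) = -6*589 = -3534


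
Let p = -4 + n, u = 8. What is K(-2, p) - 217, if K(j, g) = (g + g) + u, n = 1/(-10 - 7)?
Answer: -3691/17 ≈ -217.12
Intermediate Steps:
n = -1/17 (n = 1/(-17) = -1/17 ≈ -0.058824)
p = -69/17 (p = -4 - 1/17 = -69/17 ≈ -4.0588)
K(j, g) = 8 + 2*g (K(j, g) = (g + g) + 8 = 2*g + 8 = 8 + 2*g)
K(-2, p) - 217 = (8 + 2*(-69/17)) - 217 = (8 - 138/17) - 217 = -2/17 - 217 = -3691/17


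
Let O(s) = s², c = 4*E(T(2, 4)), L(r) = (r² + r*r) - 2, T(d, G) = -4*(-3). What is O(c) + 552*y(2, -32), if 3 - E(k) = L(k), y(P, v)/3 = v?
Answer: 1228432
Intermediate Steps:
T(d, G) = 12
y(P, v) = 3*v
L(r) = -2 + 2*r² (L(r) = (r² + r²) - 2 = 2*r² - 2 = -2 + 2*r²)
E(k) = 5 - 2*k² (E(k) = 3 - (-2 + 2*k²) = 3 + (2 - 2*k²) = 5 - 2*k²)
c = -1132 (c = 4*(5 - 2*12²) = 4*(5 - 2*144) = 4*(5 - 288) = 4*(-283) = -1132)
O(c) + 552*y(2, -32) = (-1132)² + 552*(3*(-32)) = 1281424 + 552*(-96) = 1281424 - 52992 = 1228432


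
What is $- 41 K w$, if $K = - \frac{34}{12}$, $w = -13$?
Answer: $- \frac{9061}{6} \approx -1510.2$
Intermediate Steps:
$K = - \frac{17}{6}$ ($K = \left(-34\right) \frac{1}{12} = - \frac{17}{6} \approx -2.8333$)
$- 41 K w = \left(-41\right) \left(- \frac{17}{6}\right) \left(-13\right) = \frac{697}{6} \left(-13\right) = - \frac{9061}{6}$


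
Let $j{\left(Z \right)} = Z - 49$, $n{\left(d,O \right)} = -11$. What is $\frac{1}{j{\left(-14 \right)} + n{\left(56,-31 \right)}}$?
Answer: $- \frac{1}{74} \approx -0.013514$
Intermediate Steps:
$j{\left(Z \right)} = -49 + Z$
$\frac{1}{j{\left(-14 \right)} + n{\left(56,-31 \right)}} = \frac{1}{\left(-49 - 14\right) - 11} = \frac{1}{-63 - 11} = \frac{1}{-74} = - \frac{1}{74}$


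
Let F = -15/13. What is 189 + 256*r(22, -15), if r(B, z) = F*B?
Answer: -82023/13 ≈ -6309.5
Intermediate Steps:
F = -15/13 (F = -15*1/13 = -15/13 ≈ -1.1538)
r(B, z) = -15*B/13
189 + 256*r(22, -15) = 189 + 256*(-15/13*22) = 189 + 256*(-330/13) = 189 - 84480/13 = -82023/13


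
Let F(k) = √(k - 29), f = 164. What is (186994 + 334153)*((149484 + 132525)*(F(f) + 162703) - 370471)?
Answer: 23911964915934832 + 440904432969*√15 ≈ 2.3914e+16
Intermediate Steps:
F(k) = √(-29 + k)
(186994 + 334153)*((149484 + 132525)*(F(f) + 162703) - 370471) = (186994 + 334153)*((149484 + 132525)*(√(-29 + 164) + 162703) - 370471) = 521147*(282009*(√135 + 162703) - 370471) = 521147*(282009*(3*√15 + 162703) - 370471) = 521147*(282009*(162703 + 3*√15) - 370471) = 521147*((45883710327 + 846027*√15) - 370471) = 521147*(45883339856 + 846027*√15) = 23911964915934832 + 440904432969*√15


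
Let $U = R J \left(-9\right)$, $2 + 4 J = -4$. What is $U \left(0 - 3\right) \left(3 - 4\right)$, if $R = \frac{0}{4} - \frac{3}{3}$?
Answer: $- \frac{81}{2} \approx -40.5$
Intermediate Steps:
$R = -1$ ($R = 0 \cdot \frac{1}{4} - 1 = 0 - 1 = -1$)
$J = - \frac{3}{2}$ ($J = - \frac{1}{2} + \frac{1}{4} \left(-4\right) = - \frac{1}{2} - 1 = - \frac{3}{2} \approx -1.5$)
$U = - \frac{27}{2}$ ($U = \left(-1\right) \left(- \frac{3}{2}\right) \left(-9\right) = \frac{3}{2} \left(-9\right) = - \frac{27}{2} \approx -13.5$)
$U \left(0 - 3\right) \left(3 - 4\right) = - \frac{27 \left(0 - 3\right) \left(3 - 4\right)}{2} = - \frac{27 \left(\left(-3\right) \left(-1\right)\right)}{2} = \left(- \frac{27}{2}\right) 3 = - \frac{81}{2}$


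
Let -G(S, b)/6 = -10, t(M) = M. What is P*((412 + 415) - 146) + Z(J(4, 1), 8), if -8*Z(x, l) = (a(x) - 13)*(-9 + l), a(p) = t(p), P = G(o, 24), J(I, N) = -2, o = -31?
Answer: 326865/8 ≈ 40858.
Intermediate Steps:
G(S, b) = 60 (G(S, b) = -6*(-10) = 60)
P = 60
a(p) = p
Z(x, l) = -(-13 + x)*(-9 + l)/8 (Z(x, l) = -(x - 13)*(-9 + l)/8 = -(-13 + x)*(-9 + l)/8)
P*((412 + 415) - 146) + Z(J(4, 1), 8) = 60*((412 + 415) - 146) + (-117/8 + (9/8)*(-2) + (13/8)*8 - ⅛*8*(-2)) = 60*(827 - 146) + (-117/8 - 9/4 + 13 + 2) = 60*681 - 15/8 = 40860 - 15/8 = 326865/8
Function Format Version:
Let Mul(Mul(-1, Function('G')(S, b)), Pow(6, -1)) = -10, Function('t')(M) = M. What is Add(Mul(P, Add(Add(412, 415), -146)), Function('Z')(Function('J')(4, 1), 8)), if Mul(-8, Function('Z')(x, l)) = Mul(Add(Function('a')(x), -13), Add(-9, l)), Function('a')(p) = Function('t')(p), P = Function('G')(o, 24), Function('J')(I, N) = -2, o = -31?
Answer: Rational(326865, 8) ≈ 40858.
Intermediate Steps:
Function('G')(S, b) = 60 (Function('G')(S, b) = Mul(-6, -10) = 60)
P = 60
Function('a')(p) = p
Function('Z')(x, l) = Mul(Rational(-1, 8), Add(-13, x), Add(-9, l)) (Function('Z')(x, l) = Mul(Rational(-1, 8), Mul(Add(x, -13), Add(-9, l))) = Mul(Rational(-1, 8), Mul(Add(-13, x), Add(-9, l))) = Mul(Rational(-1, 8), Add(-13, x), Add(-9, l)))
Add(Mul(P, Add(Add(412, 415), -146)), Function('Z')(Function('J')(4, 1), 8)) = Add(Mul(60, Add(Add(412, 415), -146)), Add(Rational(-117, 8), Mul(Rational(9, 8), -2), Mul(Rational(13, 8), 8), Mul(Rational(-1, 8), 8, -2))) = Add(Mul(60, Add(827, -146)), Add(Rational(-117, 8), Rational(-9, 4), 13, 2)) = Add(Mul(60, 681), Rational(-15, 8)) = Add(40860, Rational(-15, 8)) = Rational(326865, 8)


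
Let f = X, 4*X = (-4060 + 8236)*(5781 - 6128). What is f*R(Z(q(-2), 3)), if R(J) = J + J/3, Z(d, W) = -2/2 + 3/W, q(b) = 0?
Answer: 0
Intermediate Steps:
Z(d, W) = -1 + 3/W (Z(d, W) = -2*½ + 3/W = -1 + 3/W)
R(J) = 4*J/3 (R(J) = J + J*(⅓) = J + J/3 = 4*J/3)
X = -362268 (X = ((-4060 + 8236)*(5781 - 6128))/4 = (4176*(-347))/4 = (¼)*(-1449072) = -362268)
f = -362268
f*R(Z(q(-2), 3)) = -483024*(3 - 1*3)/3 = -483024*(3 - 3)/3 = -483024*(⅓)*0 = -483024*0 = -362268*0 = 0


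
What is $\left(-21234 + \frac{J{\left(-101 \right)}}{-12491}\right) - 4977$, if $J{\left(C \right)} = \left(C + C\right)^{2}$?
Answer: $- \frac{327442405}{12491} \approx -26214.0$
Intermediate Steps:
$J{\left(C \right)} = 4 C^{2}$ ($J{\left(C \right)} = \left(2 C\right)^{2} = 4 C^{2}$)
$\left(-21234 + \frac{J{\left(-101 \right)}}{-12491}\right) - 4977 = \left(-21234 + \frac{4 \left(-101\right)^{2}}{-12491}\right) - 4977 = \left(-21234 + 4 \cdot 10201 \left(- \frac{1}{12491}\right)\right) - 4977 = \left(-21234 + 40804 \left(- \frac{1}{12491}\right)\right) - 4977 = \left(-21234 - \frac{40804}{12491}\right) - 4977 = - \frac{265274698}{12491} - 4977 = - \frac{327442405}{12491}$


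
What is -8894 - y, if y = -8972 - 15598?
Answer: 15676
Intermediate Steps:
y = -24570
-8894 - y = -8894 - 1*(-24570) = -8894 + 24570 = 15676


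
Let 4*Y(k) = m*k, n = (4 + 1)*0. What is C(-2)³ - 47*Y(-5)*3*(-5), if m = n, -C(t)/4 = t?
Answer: 512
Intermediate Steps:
n = 0 (n = 5*0 = 0)
C(t) = -4*t
m = 0
Y(k) = 0 (Y(k) = (0*k)/4 = (¼)*0 = 0)
C(-2)³ - 47*Y(-5)*3*(-5) = (-4*(-2))³ - 47*0*3*(-5) = 8³ - 0*(-5) = 512 - 47*0 = 512 + 0 = 512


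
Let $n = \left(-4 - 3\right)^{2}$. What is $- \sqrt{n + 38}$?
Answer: $- \sqrt{87} \approx -9.3274$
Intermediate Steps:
$n = 49$ ($n = \left(-7\right)^{2} = 49$)
$- \sqrt{n + 38} = - \sqrt{49 + 38} = - \sqrt{87}$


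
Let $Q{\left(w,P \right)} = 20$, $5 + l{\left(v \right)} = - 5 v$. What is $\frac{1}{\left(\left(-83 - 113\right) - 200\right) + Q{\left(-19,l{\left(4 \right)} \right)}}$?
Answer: $- \frac{1}{376} \approx -0.0026596$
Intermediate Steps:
$l{\left(v \right)} = -5 - 5 v$
$\frac{1}{\left(\left(-83 - 113\right) - 200\right) + Q{\left(-19,l{\left(4 \right)} \right)}} = \frac{1}{\left(\left(-83 - 113\right) - 200\right) + 20} = \frac{1}{\left(-196 - 200\right) + 20} = \frac{1}{-396 + 20} = \frac{1}{-376} = - \frac{1}{376}$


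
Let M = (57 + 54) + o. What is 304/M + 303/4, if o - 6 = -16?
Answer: 31819/404 ≈ 78.760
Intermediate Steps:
o = -10 (o = 6 - 16 = -10)
M = 101 (M = (57 + 54) - 10 = 111 - 10 = 101)
304/M + 303/4 = 304/101 + 303/4 = 31819/404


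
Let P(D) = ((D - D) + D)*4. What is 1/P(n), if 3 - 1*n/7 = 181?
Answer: -1/4984 ≈ -0.00020064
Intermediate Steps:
n = -1246 (n = 21 - 7*181 = 21 - 1267 = -1246)
P(D) = 4*D (P(D) = (0 + D)*4 = D*4 = 4*D)
1/P(n) = 1/(4*(-1246)) = 1/(-4984) = -1/4984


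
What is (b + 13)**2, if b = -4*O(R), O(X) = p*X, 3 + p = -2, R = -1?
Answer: 49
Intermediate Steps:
p = -5 (p = -3 - 2 = -5)
O(X) = -5*X
b = -20 (b = -(-20)*(-1) = -4*5 = -20)
(b + 13)**2 = (-20 + 13)**2 = (-7)**2 = 49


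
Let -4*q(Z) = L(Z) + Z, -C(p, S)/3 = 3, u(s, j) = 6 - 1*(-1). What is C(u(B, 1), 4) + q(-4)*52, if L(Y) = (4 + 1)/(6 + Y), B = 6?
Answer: 21/2 ≈ 10.500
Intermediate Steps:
u(s, j) = 7 (u(s, j) = 6 + 1 = 7)
C(p, S) = -9 (C(p, S) = -3*3 = -9)
L(Y) = 5/(6 + Y)
q(Z) = -5/(4*(6 + Z)) - Z/4 (q(Z) = -(5/(6 + Z) + Z)/4 = -(Z + 5/(6 + Z))/4 = -5/(4*(6 + Z)) - Z/4)
C(u(B, 1), 4) + q(-4)*52 = -9 + ((-5 - 1*(-4)*(6 - 4))/(4*(6 - 4)))*52 = -9 + ((1/4)*(-5 - 1*(-4)*2)/2)*52 = -9 + ((1/4)*(1/2)*(-5 + 8))*52 = -9 + ((1/4)*(1/2)*3)*52 = -9 + (3/8)*52 = -9 + 39/2 = 21/2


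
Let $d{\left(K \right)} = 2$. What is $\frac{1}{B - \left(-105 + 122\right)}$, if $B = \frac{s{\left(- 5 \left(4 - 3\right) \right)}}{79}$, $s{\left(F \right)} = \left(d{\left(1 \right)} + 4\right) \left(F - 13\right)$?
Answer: $- \frac{79}{1451} \approx -0.054445$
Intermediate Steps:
$s{\left(F \right)} = -78 + 6 F$ ($s{\left(F \right)} = \left(2 + 4\right) \left(F - 13\right) = 6 \left(-13 + F\right) = -78 + 6 F$)
$B = - \frac{108}{79}$ ($B = \frac{-78 + 6 \left(- 5 \left(4 - 3\right)\right)}{79} = \left(-78 + 6 \left(\left(-5\right) 1\right)\right) \frac{1}{79} = \left(-78 + 6 \left(-5\right)\right) \frac{1}{79} = \left(-78 - 30\right) \frac{1}{79} = \left(-108\right) \frac{1}{79} = - \frac{108}{79} \approx -1.3671$)
$\frac{1}{B - \left(-105 + 122\right)} = \frac{1}{- \frac{108}{79} - \left(-105 + 122\right)} = \frac{1}{- \frac{108}{79} - 17} = \frac{1}{- \frac{1451}{79}} = - \frac{79}{1451}$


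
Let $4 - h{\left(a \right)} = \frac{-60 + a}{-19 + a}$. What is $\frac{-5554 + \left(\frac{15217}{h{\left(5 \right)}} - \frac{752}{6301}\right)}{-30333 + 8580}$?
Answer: $- \frac{1307355932}{137065653} \approx -9.5382$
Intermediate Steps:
$h{\left(a \right)} = 4 - \frac{-60 + a}{-19 + a}$
$\frac{-5554 + \left(\frac{15217}{h{\left(5 \right)}} - \frac{752}{6301}\right)}{-30333 + 8580} = \frac{-5554 + \left(\frac{15217}{\frac{1}{-19 + 5} \left(-16 + 3 \cdot 5\right)} - \frac{752}{6301}\right)}{-30333 + 8580} = \frac{-5554 + \left(\frac{15217}{\frac{1}{-14} \left(-16 + 15\right)} - \frac{752}{6301}\right)}{-21753} = \left(-5554 - \left(\frac{752}{6301} - \frac{15217}{\left(- \frac{1}{14}\right) \left(-1\right)}\right)\right) \left(- \frac{1}{21753}\right) = \left(-5554 - \left(\frac{752}{6301} - 15217 \frac{1}{\frac{1}{14}}\right)\right) \left(- \frac{1}{21753}\right) = \left(-5554 + \left(15217 \cdot 14 - \frac{752}{6301}\right)\right) \left(- \frac{1}{21753}\right) = \left(-5554 + \left(213038 - \frac{752}{6301}\right)\right) \left(- \frac{1}{21753}\right) = \left(-5554 + \frac{1342351686}{6301}\right) \left(- \frac{1}{21753}\right) = \frac{1307355932}{6301} \left(- \frac{1}{21753}\right) = - \frac{1307355932}{137065653}$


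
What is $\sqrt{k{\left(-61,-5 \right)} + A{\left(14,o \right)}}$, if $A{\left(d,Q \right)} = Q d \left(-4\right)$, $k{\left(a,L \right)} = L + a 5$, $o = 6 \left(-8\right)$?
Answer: $\sqrt{2378} \approx 48.765$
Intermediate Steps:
$o = -48$
$k{\left(a,L \right)} = L + 5 a$
$A{\left(d,Q \right)} = - 4 Q d$
$\sqrt{k{\left(-61,-5 \right)} + A{\left(14,o \right)}} = \sqrt{\left(-5 + 5 \left(-61\right)\right) - \left(-192\right) 14} = \sqrt{\left(-5 - 305\right) + 2688} = \sqrt{-310 + 2688} = \sqrt{2378}$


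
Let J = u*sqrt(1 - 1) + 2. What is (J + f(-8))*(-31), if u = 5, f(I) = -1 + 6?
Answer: -217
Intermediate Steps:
f(I) = 5
J = 2 (J = 5*sqrt(1 - 1) + 2 = 5*sqrt(0) + 2 = 5*0 + 2 = 0 + 2 = 2)
(J + f(-8))*(-31) = (2 + 5)*(-31) = 7*(-31) = -217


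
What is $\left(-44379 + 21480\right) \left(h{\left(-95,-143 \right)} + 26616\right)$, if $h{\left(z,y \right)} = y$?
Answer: $-606205227$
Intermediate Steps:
$\left(-44379 + 21480\right) \left(h{\left(-95,-143 \right)} + 26616\right) = \left(-44379 + 21480\right) \left(-143 + 26616\right) = \left(-22899\right) 26473 = -606205227$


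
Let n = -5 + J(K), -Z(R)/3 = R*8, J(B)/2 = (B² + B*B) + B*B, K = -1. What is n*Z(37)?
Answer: -888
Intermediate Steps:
J(B) = 6*B² (J(B) = 2*((B² + B*B) + B*B) = 2*((B² + B²) + B²) = 2*(2*B² + B²) = 2*(3*B²) = 6*B²)
Z(R) = -24*R (Z(R) = -3*R*8 = -24*R)
n = 1 (n = -5 + 6*(-1)² = -5 + 6*1 = -5 + 6 = 1)
n*Z(37) = 1*(-24*37) = 1*(-888) = -888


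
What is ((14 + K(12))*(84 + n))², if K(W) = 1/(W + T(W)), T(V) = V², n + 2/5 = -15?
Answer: 22467311881/24336 ≈ 9.2321e+5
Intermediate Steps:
n = -77/5 (n = -⅖ - 15 = -77/5 ≈ -15.400)
K(W) = 1/(W + W²)
((14 + K(12))*(84 + n))² = ((14 + 1/(12*(1 + 12)))*(84 - 77/5))² = ((14 + (1/12)/13)*(343/5))² = ((14 + (1/12)*(1/13))*(343/5))² = ((14 + 1/156)*(343/5))² = ((2185/156)*(343/5))² = (149891/156)² = 22467311881/24336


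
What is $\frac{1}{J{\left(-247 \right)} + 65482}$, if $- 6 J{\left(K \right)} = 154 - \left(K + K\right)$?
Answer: $\frac{1}{65374} \approx 1.5297 \cdot 10^{-5}$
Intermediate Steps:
$J{\left(K \right)} = - \frac{77}{3} + \frac{K}{3}$ ($J{\left(K \right)} = - \frac{154 - \left(K + K\right)}{6} = - \frac{154 - 2 K}{6} = - \frac{77}{3} + \frac{K}{3}$)
$\frac{1}{J{\left(-247 \right)} + 65482} = \frac{1}{\left(- \frac{77}{3} + \frac{1}{3} \left(-247\right)\right) + 65482} = \frac{1}{\left(- \frac{77}{3} - \frac{247}{3}\right) + 65482} = \frac{1}{-108 + 65482} = \frac{1}{65374}$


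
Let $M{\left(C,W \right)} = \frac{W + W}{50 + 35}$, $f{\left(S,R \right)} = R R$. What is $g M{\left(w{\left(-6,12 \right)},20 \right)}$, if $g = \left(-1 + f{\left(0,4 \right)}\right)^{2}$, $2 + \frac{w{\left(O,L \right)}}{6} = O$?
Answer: $\frac{1800}{17} \approx 105.88$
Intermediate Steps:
$w{\left(O,L \right)} = -12 + 6 O$
$f{\left(S,R \right)} = R^{2}$
$M{\left(C,W \right)} = \frac{2 W}{85}$
$g = 225$ ($g = \left(-1 + 4^{2}\right)^{2} = \left(-1 + 16\right)^{2} = 15^{2} = 225$)
$g M{\left(w{\left(-6,12 \right)},20 \right)} = 225 \cdot \frac{2}{85} \cdot 20 = 225 \cdot \frac{8}{17} = \frac{1800}{17}$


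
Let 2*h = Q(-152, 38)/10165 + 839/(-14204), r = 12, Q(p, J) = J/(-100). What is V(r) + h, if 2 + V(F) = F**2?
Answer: 53942665273/379957000 ≈ 141.97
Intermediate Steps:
Q(p, J) = -J/100 (Q(p, J) = J*(-1/100) = -J/100)
V(F) = -2 + F**2
h = -11228727/379957000 (h = (-1/100*38/10165 + 839/(-14204))/2 = (-19/50*1/10165 + 839*(-1/14204))/2 = (-1/26750 - 839/14204)/2 = (1/2)*(-11228727/189978500) = -11228727/379957000 ≈ -0.029553)
V(r) + h = (-2 + 12**2) - 11228727/379957000 = (-2 + 144) - 11228727/379957000 = 142 - 11228727/379957000 = 53942665273/379957000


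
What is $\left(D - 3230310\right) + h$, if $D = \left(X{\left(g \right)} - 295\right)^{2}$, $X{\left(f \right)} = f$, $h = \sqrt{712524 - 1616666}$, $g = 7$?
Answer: $-3147366 + i \sqrt{904142} \approx -3.1474 \cdot 10^{6} + 950.86 i$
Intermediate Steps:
$h = i \sqrt{904142}$ ($h = \sqrt{-904142} = i \sqrt{904142} \approx 950.86 i$)
$D = 82944$ ($D = \left(7 - 295\right)^{2} = \left(-288\right)^{2} = 82944$)
$\left(D - 3230310\right) + h = \left(82944 - 3230310\right) + i \sqrt{904142} = -3147366 + i \sqrt{904142}$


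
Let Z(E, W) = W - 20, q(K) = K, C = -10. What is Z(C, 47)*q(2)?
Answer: 54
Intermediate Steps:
Z(E, W) = -20 + W
Z(C, 47)*q(2) = (-20 + 47)*2 = 27*2 = 54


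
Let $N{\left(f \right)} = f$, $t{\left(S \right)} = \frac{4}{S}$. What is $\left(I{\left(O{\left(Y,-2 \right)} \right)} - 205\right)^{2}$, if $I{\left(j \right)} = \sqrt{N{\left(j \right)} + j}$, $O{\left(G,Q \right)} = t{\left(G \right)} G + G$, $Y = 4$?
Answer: $40401$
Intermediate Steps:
$O{\left(G,Q \right)} = 4 + G$ ($O{\left(G,Q \right)} = \frac{4}{G} G + G = 4 + G$)
$I{\left(j \right)} = \sqrt{2} \sqrt{j}$ ($I{\left(j \right)} = \sqrt{j + j} = \sqrt{2 j} = \sqrt{2} \sqrt{j}$)
$\left(I{\left(O{\left(Y,-2 \right)} \right)} - 205\right)^{2} = \left(\sqrt{2} \sqrt{4 + 4} - 205\right)^{2} = \left(\sqrt{2} \sqrt{8} - 205\right)^{2} = \left(\sqrt{2} \cdot 2 \sqrt{2} - 205\right)^{2} = \left(4 - 205\right)^{2} = \left(-201\right)^{2} = 40401$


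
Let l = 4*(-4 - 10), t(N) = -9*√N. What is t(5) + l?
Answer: -56 - 9*√5 ≈ -76.125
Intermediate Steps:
l = -56 (l = 4*(-14) = -56)
t(5) + l = -9*√5 - 56 = -56 - 9*√5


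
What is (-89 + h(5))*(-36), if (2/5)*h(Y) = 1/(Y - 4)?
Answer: 3114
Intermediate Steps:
h(Y) = 5/(2*(-4 + Y)) (h(Y) = 5/(2*(Y - 4)) = 5/(2*(-4 + Y)))
(-89 + h(5))*(-36) = (-89 + 5/(2*(-4 + 5)))*(-36) = (-89 + (5/2)/1)*(-36) = (-89 + (5/2)*1)*(-36) = (-89 + 5/2)*(-36) = -173/2*(-36) = 3114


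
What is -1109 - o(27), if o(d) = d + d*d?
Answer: -1865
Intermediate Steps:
o(d) = d + d**2
-1109 - o(27) = -1109 - 27*(1 + 27) = -1109 - 27*28 = -1109 - 1*756 = -1109 - 756 = -1865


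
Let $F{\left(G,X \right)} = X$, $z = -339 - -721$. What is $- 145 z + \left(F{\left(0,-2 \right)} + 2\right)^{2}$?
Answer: $-55390$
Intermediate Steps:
$z = 382$ ($z = -339 + 721 = 382$)
$- 145 z + \left(F{\left(0,-2 \right)} + 2\right)^{2} = \left(-145\right) 382 + \left(-2 + 2\right)^{2} = -55390 + 0^{2} = -55390 + 0 = -55390$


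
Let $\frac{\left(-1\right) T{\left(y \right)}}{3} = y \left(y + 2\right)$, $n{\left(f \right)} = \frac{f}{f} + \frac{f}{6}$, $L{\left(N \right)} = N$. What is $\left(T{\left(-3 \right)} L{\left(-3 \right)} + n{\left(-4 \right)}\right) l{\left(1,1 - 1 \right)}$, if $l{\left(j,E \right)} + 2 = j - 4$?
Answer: $- \frac{410}{3} \approx -136.67$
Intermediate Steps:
$n{\left(f \right)} = 1 + \frac{f}{6}$ ($n{\left(f \right)} = 1 + f \frac{1}{6} = 1 + \frac{f}{6}$)
$T{\left(y \right)} = - 3 y \left(2 + y\right)$ ($T{\left(y \right)} = - 3 y \left(y + 2\right) = - 3 y \left(2 + y\right)$)
$l{\left(j,E \right)} = -6 + j$ ($l{\left(j,E \right)} = -2 + \left(j - 4\right) = -2 + \left(-4 + j\right) = -6 + j$)
$\left(T{\left(-3 \right)} L{\left(-3 \right)} + n{\left(-4 \right)}\right) l{\left(1,1 - 1 \right)} = \left(\left(-3\right) \left(-3\right) \left(2 - 3\right) \left(-3\right) + \left(1 + \frac{1}{6} \left(-4\right)\right)\right) \left(-6 + 1\right) = \left(\left(-3\right) \left(-3\right) \left(-1\right) \left(-3\right) + \left(1 - \frac{2}{3}\right)\right) \left(-5\right) = \left(\left(-9\right) \left(-3\right) + \frac{1}{3}\right) \left(-5\right) = \left(27 + \frac{1}{3}\right) \left(-5\right) = \frac{82}{3} \left(-5\right) = - \frac{410}{3}$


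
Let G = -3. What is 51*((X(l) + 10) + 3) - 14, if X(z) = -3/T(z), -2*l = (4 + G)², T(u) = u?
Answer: 955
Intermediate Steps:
l = -½ (l = -(4 - 3)²/2 = -½*1² = -½*1 = -½ ≈ -0.50000)
X(z) = -3/z
51*((X(l) + 10) + 3) - 14 = 51*((-3/(-½) + 10) + 3) - 14 = 51*((-3*(-2) + 10) + 3) - 14 = 51*((6 + 10) + 3) - 14 = 51*(16 + 3) - 14 = 51*19 - 14 = 969 - 14 = 955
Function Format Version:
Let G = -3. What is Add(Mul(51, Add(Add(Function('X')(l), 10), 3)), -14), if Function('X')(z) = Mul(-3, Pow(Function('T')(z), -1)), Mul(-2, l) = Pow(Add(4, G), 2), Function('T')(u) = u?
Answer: 955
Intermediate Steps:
l = Rational(-1, 2) (l = Mul(Rational(-1, 2), Pow(Add(4, -3), 2)) = Mul(Rational(-1, 2), Pow(1, 2)) = Mul(Rational(-1, 2), 1) = Rational(-1, 2) ≈ -0.50000)
Function('X')(z) = Mul(-3, Pow(z, -1))
Add(Mul(51, Add(Add(Function('X')(l), 10), 3)), -14) = Add(Mul(51, Add(Add(Mul(-3, Pow(Rational(-1, 2), -1)), 10), 3)), -14) = Add(Mul(51, Add(Add(Mul(-3, -2), 10), 3)), -14) = Add(Mul(51, Add(Add(6, 10), 3)), -14) = Add(Mul(51, Add(16, 3)), -14) = Add(Mul(51, 19), -14) = Add(969, -14) = 955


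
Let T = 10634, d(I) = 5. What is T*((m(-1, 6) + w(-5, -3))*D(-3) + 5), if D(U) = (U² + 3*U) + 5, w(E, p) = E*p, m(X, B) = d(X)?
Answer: 1116570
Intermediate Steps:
m(X, B) = 5
D(U) = 5 + U² + 3*U
T*((m(-1, 6) + w(-5, -3))*D(-3) + 5) = 10634*((5 - 5*(-3))*(5 + (-3)² + 3*(-3)) + 5) = 10634*((5 + 15)*(5 + 9 - 9) + 5) = 10634*(20*5 + 5) = 10634*(100 + 5) = 10634*105 = 1116570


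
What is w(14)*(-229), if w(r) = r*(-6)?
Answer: 19236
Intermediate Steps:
w(r) = -6*r
w(14)*(-229) = -6*14*(-229) = -84*(-229) = 19236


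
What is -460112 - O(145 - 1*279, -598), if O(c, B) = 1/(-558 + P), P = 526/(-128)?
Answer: -16552529136/35975 ≈ -4.6011e+5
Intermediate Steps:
P = -263/64 (P = 526*(-1/128) = -263/64 ≈ -4.1094)
O(c, B) = -64/35975 (O(c, B) = 1/(-558 - 263/64) = 1/(-35975/64) = -64/35975)
-460112 - O(145 - 1*279, -598) = -460112 - 1*(-64/35975) = -460112 + 64/35975 = -16552529136/35975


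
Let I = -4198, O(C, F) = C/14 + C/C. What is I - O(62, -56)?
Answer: -29424/7 ≈ -4203.4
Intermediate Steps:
O(C, F) = 1 + C/14 (O(C, F) = C*(1/14) + 1 = C/14 + 1 = 1 + C/14)
I - O(62, -56) = -4198 - (1 + (1/14)*62) = -4198 - (1 + 31/7) = -4198 - 1*38/7 = -4198 - 38/7 = -29424/7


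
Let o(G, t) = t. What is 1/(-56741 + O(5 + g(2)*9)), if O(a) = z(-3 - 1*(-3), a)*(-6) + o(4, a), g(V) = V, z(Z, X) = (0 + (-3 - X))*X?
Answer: -1/53130 ≈ -1.8822e-5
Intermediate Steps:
z(Z, X) = X*(-3 - X) (z(Z, X) = (-3 - X)*X = X*(-3 - X))
O(a) = a + 6*a*(3 + a) (O(a) = -a*(3 + a)*(-6) + a = 6*a*(3 + a) + a = a + 6*a*(3 + a))
1/(-56741 + O(5 + g(2)*9)) = 1/(-56741 + (5 + 2*9)*(19 + 6*(5 + 2*9))) = 1/(-56741 + (5 + 18)*(19 + 6*(5 + 18))) = 1/(-56741 + 23*(19 + 6*23)) = 1/(-56741 + 23*(19 + 138)) = 1/(-56741 + 23*157) = 1/(-56741 + 3611) = 1/(-53130) = -1/53130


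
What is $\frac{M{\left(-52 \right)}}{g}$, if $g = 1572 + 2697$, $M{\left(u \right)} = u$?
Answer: $- \frac{52}{4269} \approx -0.012181$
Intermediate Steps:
$g = 4269$
$\frac{M{\left(-52 \right)}}{g} = - \frac{52}{4269}$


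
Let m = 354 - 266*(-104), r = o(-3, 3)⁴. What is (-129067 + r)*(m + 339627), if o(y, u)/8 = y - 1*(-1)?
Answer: -23356854495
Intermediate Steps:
o(y, u) = 8 + 8*y (o(y, u) = 8*(y - 1*(-1)) = 8*(y + 1) = 8*(1 + y) = 8 + 8*y)
r = 65536 (r = (8 + 8*(-3))⁴ = (8 - 24)⁴ = (-16)⁴ = 65536)
m = 28018 (m = 354 + 27664 = 28018)
(-129067 + r)*(m + 339627) = (-129067 + 65536)*(28018 + 339627) = -63531*367645 = -23356854495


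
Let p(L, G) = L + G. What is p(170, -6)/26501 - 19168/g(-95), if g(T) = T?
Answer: 507986748/2517595 ≈ 201.77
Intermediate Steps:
p(L, G) = G + L
p(170, -6)/26501 - 19168/g(-95) = (-6 + 170)/26501 - 19168/(-95) = 164*(1/26501) - 19168*(-1/95) = 164/26501 + 19168/95 = 507986748/2517595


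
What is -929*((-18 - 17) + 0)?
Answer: 32515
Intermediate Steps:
-929*((-18 - 17) + 0) = -929*(-35 + 0) = -929*(-35) = 32515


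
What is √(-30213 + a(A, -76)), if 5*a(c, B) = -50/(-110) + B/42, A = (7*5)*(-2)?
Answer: 2*I*√10076314710/1155 ≈ 173.82*I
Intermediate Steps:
A = -70 (A = 35*(-2) = -70)
a(c, B) = 1/11 + B/210 (a(c, B) = (-50/(-110) + B/42)/5 = (-50*(-1/110) + B*(1/42))/5 = (5/11 + B/42)/5 = 1/11 + B/210)
√(-30213 + a(A, -76)) = √(-30213 + (1/11 + (1/210)*(-76))) = √(-30213 + (1/11 - 38/105)) = √(-30213 - 313/1155) = √(-34896328/1155) = 2*I*√10076314710/1155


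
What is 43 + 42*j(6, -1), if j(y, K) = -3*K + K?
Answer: 127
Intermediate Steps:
j(y, K) = -2*K
43 + 42*j(6, -1) = 43 + 42*(-2*(-1)) = 43 + 42*2 = 43 + 84 = 127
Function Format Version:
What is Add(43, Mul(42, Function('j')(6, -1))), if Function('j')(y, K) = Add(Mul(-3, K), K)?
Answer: 127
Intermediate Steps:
Function('j')(y, K) = Mul(-2, K)
Add(43, Mul(42, Function('j')(6, -1))) = Add(43, Mul(42, Mul(-2, -1))) = Add(43, Mul(42, 2)) = Add(43, 84) = 127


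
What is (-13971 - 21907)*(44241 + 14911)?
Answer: -2122255456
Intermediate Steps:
(-13971 - 21907)*(44241 + 14911) = -35878*59152 = -2122255456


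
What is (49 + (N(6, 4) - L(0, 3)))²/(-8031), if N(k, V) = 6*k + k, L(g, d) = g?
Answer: -8281/8031 ≈ -1.0311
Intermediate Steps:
N(k, V) = 7*k
(49 + (N(6, 4) - L(0, 3)))²/(-8031) = (49 + (7*6 - 1*0))²/(-8031) = (49 + (42 + 0))²*(-1/8031) = (49 + 42)²*(-1/8031) = 91²*(-1/8031) = 8281*(-1/8031) = -8281/8031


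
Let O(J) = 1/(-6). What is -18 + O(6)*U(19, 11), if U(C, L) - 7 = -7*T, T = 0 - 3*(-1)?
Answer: -47/3 ≈ -15.667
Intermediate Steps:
O(J) = -1/6 (O(J) = 1*(-1/6) = -1/6)
T = 3 (T = 0 + 3 = 3)
U(C, L) = -14 (U(C, L) = 7 - 7*3 = 7 - 21 = -14)
-18 + O(6)*U(19, 11) = -18 - 1/6*(-14) = -18 + 7/3 = -47/3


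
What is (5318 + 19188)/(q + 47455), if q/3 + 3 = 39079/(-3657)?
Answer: 29872814/57797595 ≈ 0.51685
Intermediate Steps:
q = -50050/1219 (q = -9 + 3*(39079/(-3657)) = -9 + 3*(39079*(-1/3657)) = -9 + 3*(-39079/3657) = -9 - 39079/1219 = -50050/1219 ≈ -41.058)
(5318 + 19188)/(q + 47455) = (5318 + 19188)/(-50050/1219 + 47455) = 24506/(57797595/1219) = 24506*(1219/57797595) = 29872814/57797595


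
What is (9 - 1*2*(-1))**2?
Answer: 121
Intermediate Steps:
(9 - 1*2*(-1))**2 = (9 - 2*(-1))**2 = (9 + 2)**2 = 11**2 = 121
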